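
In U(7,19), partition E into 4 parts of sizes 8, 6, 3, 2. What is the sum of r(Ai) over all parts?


r(Ai) = min(|Ai|, 7) for each part.
Sum = min(8,7) + min(6,7) + min(3,7) + min(2,7)
    = 7 + 6 + 3 + 2
    = 18.

18


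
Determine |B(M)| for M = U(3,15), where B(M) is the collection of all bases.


Bases of U(3,15) are all 3-element subsets of the 15-element ground set.
Number of bases = C(15,3).
C(15,3) = (15 * 14 * 13) / (1 * 2 * 3) = 455.

455


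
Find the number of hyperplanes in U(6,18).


Hyperplanes of U(6,18) are flats of rank 5.
In a uniform matroid, these are exactly the (5)-element subsets.
Count = C(18,5) = 8568.

8568


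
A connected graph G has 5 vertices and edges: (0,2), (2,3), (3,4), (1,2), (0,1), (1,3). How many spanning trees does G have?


By Kirchhoff's matrix tree theorem, the number of spanning trees equals
the determinant of any cofactor of the Laplacian matrix L.
G has 5 vertices and 6 edges.
Computing the (4 x 4) cofactor determinant gives 8.

8


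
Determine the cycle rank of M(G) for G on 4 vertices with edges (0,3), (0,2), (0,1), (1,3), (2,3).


Cycle rank (nullity) = |E| - r(M) = |E| - (|V| - c).
|E| = 5, |V| = 4, c = 1.
Nullity = 5 - (4 - 1) = 5 - 3 = 2.

2


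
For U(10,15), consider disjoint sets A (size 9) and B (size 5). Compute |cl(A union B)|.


|A union B| = 9 + 5 = 14 (disjoint).
In U(10,15), cl(S) = S if |S| < 10, else cl(S) = E.
Since 14 >= 10, cl(A union B) = E.
|cl(A union B)| = 15.

15


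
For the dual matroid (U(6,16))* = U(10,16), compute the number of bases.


The dual of U(r,n) is U(n-r, n) = U(10,16).
Bases of U(10,16) are all (10)-element subsets.
|B(M*)| = (16 choose 10) = 8008.

8008


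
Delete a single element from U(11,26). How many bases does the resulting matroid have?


Deleting e from U(11,26) gives U(11,25) since n > r.
Bases of U(11,25) = (25 choose 11) = 4457400.

4457400


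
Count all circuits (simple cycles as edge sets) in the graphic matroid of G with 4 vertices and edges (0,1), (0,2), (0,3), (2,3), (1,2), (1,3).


A circuit in a graphic matroid = edge set of a simple cycle.
G has 4 vertices and 6 edges.
Enumerating all minimal edge subsets forming cycles...
Total circuits found: 7.

7


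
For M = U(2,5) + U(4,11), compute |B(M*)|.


(M1+M2)* = M1* + M2*.
M1* = U(3,5), bases: C(5,3) = 10.
M2* = U(7,11), bases: C(11,7) = 330.
|B(M*)| = 10 * 330 = 3300.

3300


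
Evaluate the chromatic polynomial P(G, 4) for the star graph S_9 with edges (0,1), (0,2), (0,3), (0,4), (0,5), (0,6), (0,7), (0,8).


P(tree, k) = k * (k-1)^(8) for any tree on 9 vertices.
P(4) = 4 * 3^8 = 4 * 6561 = 26244.

26244


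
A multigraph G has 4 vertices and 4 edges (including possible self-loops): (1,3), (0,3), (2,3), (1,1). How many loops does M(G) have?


In a graphic matroid, a loop is a self-loop edge (u,u) with rank 0.
Examining all 4 edges for self-loops...
Self-loops found: (1,1)
Number of loops = 1.

1


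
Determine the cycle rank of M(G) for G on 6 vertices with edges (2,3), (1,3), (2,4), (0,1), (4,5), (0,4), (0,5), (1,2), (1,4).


Cycle rank (nullity) = |E| - r(M) = |E| - (|V| - c).
|E| = 9, |V| = 6, c = 1.
Nullity = 9 - (6 - 1) = 9 - 5 = 4.

4


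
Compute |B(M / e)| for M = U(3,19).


Contracting e from U(3,19) gives U(2,18).
Bases of U(2,18) = C(18,2) = (18 * 17) / (1 * 2) = 153.

153


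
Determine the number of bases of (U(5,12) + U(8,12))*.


(M1+M2)* = M1* + M2*.
M1* = U(7,12), bases: C(12,7) = 792.
M2* = U(4,12), bases: C(12,4) = 495.
|B(M*)| = 792 * 495 = 392040.

392040


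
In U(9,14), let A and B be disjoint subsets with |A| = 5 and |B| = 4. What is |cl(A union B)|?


|A union B| = 5 + 4 = 9 (disjoint).
In U(9,14), cl(S) = S if |S| < 9, else cl(S) = E.
Since 9 >= 9, cl(A union B) = E.
|cl(A union B)| = 14.

14


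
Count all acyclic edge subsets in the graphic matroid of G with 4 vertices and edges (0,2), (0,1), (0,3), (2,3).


An independent set in a graphic matroid is an acyclic edge subset.
G has 4 vertices and 4 edges.
Enumerate all 2^4 = 16 subsets, checking for acyclicity.
Total independent sets = 14.

14


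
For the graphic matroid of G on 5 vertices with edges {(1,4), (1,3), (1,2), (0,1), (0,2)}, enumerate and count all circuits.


A circuit in a graphic matroid = edge set of a simple cycle.
G has 5 vertices and 5 edges.
Enumerating all minimal edge subsets forming cycles...
Total circuits found: 1.

1


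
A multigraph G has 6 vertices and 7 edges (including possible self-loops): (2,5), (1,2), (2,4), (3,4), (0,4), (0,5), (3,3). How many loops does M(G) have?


In a graphic matroid, a loop is a self-loop edge (u,u) with rank 0.
Examining all 7 edges for self-loops...
Self-loops found: (3,3)
Number of loops = 1.

1


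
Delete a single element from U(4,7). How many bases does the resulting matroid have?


Deleting e from U(4,7) gives U(4,6) since n > r.
Bases of U(4,6) = C(6,4) = 6! / (4! * 2!) = 15.

15


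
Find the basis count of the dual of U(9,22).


The dual of U(r,n) is U(n-r, n) = U(13,22).
Bases of U(13,22) are all (13)-element subsets.
|B(M*)| = (22 choose 13) = 497420.

497420


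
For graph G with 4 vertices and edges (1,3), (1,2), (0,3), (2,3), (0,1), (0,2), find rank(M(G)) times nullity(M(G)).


r(M) = |V| - c = 4 - 1 = 3.
nullity = |E| - r(M) = 6 - 3 = 3.
Product = 3 * 3 = 9.

9


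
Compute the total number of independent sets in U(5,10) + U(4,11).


For a direct sum, |I(M1+M2)| = |I(M1)| * |I(M2)|.
|I(U(5,10))| = sum C(10,k) for k=0..5 = 638.
|I(U(4,11))| = sum C(11,k) for k=0..4 = 562.
Total = 638 * 562 = 358556.

358556


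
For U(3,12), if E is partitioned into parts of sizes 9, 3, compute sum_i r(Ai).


r(Ai) = min(|Ai|, 3) for each part.
Sum = min(9,3) + min(3,3)
    = 3 + 3
    = 6.

6


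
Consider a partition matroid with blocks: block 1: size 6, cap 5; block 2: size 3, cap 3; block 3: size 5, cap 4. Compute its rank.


Rank of a partition matroid = sum of min(|Si|, ci) for each block.
= min(6,5) + min(3,3) + min(5,4)
= 5 + 3 + 4
= 12.

12


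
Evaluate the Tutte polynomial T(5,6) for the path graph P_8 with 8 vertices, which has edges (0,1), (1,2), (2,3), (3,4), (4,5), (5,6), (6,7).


A path on 8 vertices is a tree with 7 edges.
T(x,y) = x^(7) for any tree.
T(5,6) = 5^7 = 78125.

78125


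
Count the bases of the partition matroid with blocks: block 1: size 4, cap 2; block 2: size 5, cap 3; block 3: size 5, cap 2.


A basis picks exactly ci elements from block i.
Number of bases = product of C(|Si|, ci).
= C(4,2) * C(5,3) * C(5,2)
= 6 * 10 * 10
= 600.

600


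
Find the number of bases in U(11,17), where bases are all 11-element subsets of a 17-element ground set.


Bases of U(11,17) are all 11-element subsets of the 17-element ground set.
Number of bases = C(17,11).
C(17,11) = 17! / (11! * 6!) = 12376.

12376


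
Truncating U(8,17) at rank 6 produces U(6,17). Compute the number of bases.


Truncating U(8,17) to rank 6 gives U(6,17).
Bases of U(6,17) are all 6-element subsets of 17 elements.
Number of bases = (17 choose 6) = 12376.

12376


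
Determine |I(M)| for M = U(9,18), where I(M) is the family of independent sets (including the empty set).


Independent sets of U(9,18) are all subsets of size <= 9.
Count = (18 choose 0) + (18 choose 1) + (18 choose 2) + (18 choose 3) + (18 choose 4) + (18 choose 5) + (18 choose 6) + (18 choose 7) + (18 choose 8) + (18 choose 9)
     = 1 + 18 + 153 + 816 + 3060 + 8568 + 18564 + 31824 + 43758 + 48620
     = 155382.

155382


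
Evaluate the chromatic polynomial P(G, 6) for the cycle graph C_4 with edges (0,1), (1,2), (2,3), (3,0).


P(C_4, k) = (k-1)^4 + (-1)^4*(k-1).
P(6) = (5)^4 + 5
= 625 + 5 = 630.

630


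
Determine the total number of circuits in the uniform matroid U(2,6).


In U(2,6), circuits are the (3)-element subsets.
Any set of 3 elements is dependent, and removing any one element gives
an independent set of size 2, so it is a minimal dependent set.
Number of circuits = C(6,3) = (6 * 5 * 4) / (1 * 2 * 3) = 20.

20


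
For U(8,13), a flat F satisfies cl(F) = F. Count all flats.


Flats of U(8,13): every subset of size < 8 is a flat, plus E itself.
Count = (13 choose 0) + (13 choose 1) + (13 choose 2) + (13 choose 3) + (13 choose 4) + (13 choose 5) + (13 choose 6) + (13 choose 7) + 1
     = 1 + 13 + 78 + 286 + 715 + 1287 + 1716 + 1716 + 1
     = 5813.

5813


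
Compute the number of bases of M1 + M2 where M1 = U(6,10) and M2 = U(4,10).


Bases of a direct sum M1 + M2: |B| = |B(M1)| * |B(M2)|.
|B(U(6,10))| = C(10,6) = 210.
|B(U(4,10))| = C(10,4) = 210.
Total bases = 210 * 210 = 44100.

44100


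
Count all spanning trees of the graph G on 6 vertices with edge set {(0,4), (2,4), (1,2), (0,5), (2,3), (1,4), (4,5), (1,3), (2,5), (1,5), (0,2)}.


By Kirchhoff's matrix tree theorem, the number of spanning trees equals
the determinant of any cofactor of the Laplacian matrix L.
G has 6 vertices and 11 edges.
Computing the (5 x 5) cofactor determinant gives 185.

185


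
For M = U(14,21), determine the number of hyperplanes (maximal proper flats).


Hyperplanes of U(14,21) are flats of rank 13.
In a uniform matroid, these are exactly the (13)-element subsets.
Count = C(21,13) = 203490.

203490


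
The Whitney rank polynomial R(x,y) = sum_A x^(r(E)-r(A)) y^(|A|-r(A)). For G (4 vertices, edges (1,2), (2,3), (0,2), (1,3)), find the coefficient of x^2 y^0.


R(x,y) = sum over A in 2^E of x^(r(E)-r(A)) * y^(|A|-r(A)).
G has 4 vertices, 4 edges. r(E) = 3.
Enumerate all 2^4 = 16 subsets.
Count subsets with r(E)-r(A)=2 and |A|-r(A)=0: 4.

4


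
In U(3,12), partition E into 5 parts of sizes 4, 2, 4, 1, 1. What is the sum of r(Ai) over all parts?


r(Ai) = min(|Ai|, 3) for each part.
Sum = min(4,3) + min(2,3) + min(4,3) + min(1,3) + min(1,3)
    = 3 + 2 + 3 + 1 + 1
    = 10.

10


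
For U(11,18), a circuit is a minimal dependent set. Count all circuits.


In U(11,18), circuits are the (12)-element subsets.
Any set of 12 elements is dependent, and removing any one element gives
an independent set of size 11, so it is a minimal dependent set.
Number of circuits = C(18,12) = 18564.

18564


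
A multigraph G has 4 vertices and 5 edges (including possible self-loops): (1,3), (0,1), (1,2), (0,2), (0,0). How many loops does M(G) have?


In a graphic matroid, a loop is a self-loop edge (u,u) with rank 0.
Examining all 5 edges for self-loops...
Self-loops found: (0,0)
Number of loops = 1.

1


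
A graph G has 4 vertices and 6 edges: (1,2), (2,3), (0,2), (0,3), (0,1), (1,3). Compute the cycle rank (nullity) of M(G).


Cycle rank (nullity) = |E| - r(M) = |E| - (|V| - c).
|E| = 6, |V| = 4, c = 1.
Nullity = 6 - (4 - 1) = 6 - 3 = 3.

3


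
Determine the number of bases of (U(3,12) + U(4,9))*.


(M1+M2)* = M1* + M2*.
M1* = U(9,12), bases: C(12,9) = 220.
M2* = U(5,9), bases: C(9,5) = 126.
|B(M*)| = 220 * 126 = 27720.

27720


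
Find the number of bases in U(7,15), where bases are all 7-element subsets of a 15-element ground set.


Bases of U(7,15) are all 7-element subsets of the 15-element ground set.
Number of bases = C(15,7).
C(15,7) = 6435.

6435


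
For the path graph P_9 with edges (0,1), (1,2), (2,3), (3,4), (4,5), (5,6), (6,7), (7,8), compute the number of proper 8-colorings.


P(P_9, k) = k * (k-1)^(8).
P(8) = 8 * 7^8 = 8 * 5764801 = 46118408.

46118408


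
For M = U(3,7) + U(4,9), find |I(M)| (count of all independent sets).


For a direct sum, |I(M1+M2)| = |I(M1)| * |I(M2)|.
|I(U(3,7))| = sum C(7,k) for k=0..3 = 64.
|I(U(4,9))| = sum C(9,k) for k=0..4 = 256.
Total = 64 * 256 = 16384.

16384


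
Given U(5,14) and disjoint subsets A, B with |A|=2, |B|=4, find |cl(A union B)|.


|A union B| = 2 + 4 = 6 (disjoint).
In U(5,14), cl(S) = S if |S| < 5, else cl(S) = E.
Since 6 >= 5, cl(A union B) = E.
|cl(A union B)| = 14.

14


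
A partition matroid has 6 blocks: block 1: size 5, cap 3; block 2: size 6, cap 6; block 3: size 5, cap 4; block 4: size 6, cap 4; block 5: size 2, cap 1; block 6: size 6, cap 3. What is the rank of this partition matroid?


Rank of a partition matroid = sum of min(|Si|, ci) for each block.
= min(5,3) + min(6,6) + min(5,4) + min(6,4) + min(2,1) + min(6,3)
= 3 + 6 + 4 + 4 + 1 + 3
= 21.

21


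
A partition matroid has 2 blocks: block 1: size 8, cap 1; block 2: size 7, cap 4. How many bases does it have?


A basis picks exactly ci elements from block i.
Number of bases = product of C(|Si|, ci).
= C(8,1) * C(7,4)
= 8 * 35
= 280.

280


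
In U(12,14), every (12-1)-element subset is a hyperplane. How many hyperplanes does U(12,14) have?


Hyperplanes of U(12,14) are flats of rank 11.
In a uniform matroid, these are exactly the (11)-element subsets.
Count = C(14,11) = 14! / (11! * 3!) = 364.

364


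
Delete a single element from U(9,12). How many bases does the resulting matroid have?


Deleting e from U(9,12) gives U(9,11) since n > r.
Bases of U(9,11) = C(11,9) = 11! / (9! * 2!) = 55.

55


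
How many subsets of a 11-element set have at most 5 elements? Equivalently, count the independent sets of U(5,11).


Independent sets of U(5,11) are all subsets of size <= 5.
Count = C(11,0) + C(11,1) + C(11,2) + C(11,3) + C(11,4) + C(11,5)
     = 1 + 11 + 55 + 165 + 330 + 462
     = 1024.

1024


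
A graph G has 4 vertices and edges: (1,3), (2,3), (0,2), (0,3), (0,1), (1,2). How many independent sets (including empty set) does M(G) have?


An independent set in a graphic matroid is an acyclic edge subset.
G has 4 vertices and 6 edges.
Enumerate all 2^6 = 64 subsets, checking for acyclicity.
Total independent sets = 38.

38


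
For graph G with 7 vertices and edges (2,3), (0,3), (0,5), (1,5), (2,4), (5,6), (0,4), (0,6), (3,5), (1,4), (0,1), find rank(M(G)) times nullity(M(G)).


r(M) = |V| - c = 7 - 1 = 6.
nullity = |E| - r(M) = 11 - 6 = 5.
Product = 6 * 5 = 30.

30


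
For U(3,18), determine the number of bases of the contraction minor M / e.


Contracting e from U(3,18) gives U(2,17).
Bases of U(2,17) = (17 choose 2) = 136.

136


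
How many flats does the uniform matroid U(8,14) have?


Flats of U(8,14): every subset of size < 8 is a flat, plus E itself.
Count = C(14,0) + C(14,1) + C(14,2) + C(14,3) + C(14,4) + C(14,5) + C(14,6) + C(14,7) + 1
     = 1 + 14 + 91 + 364 + 1001 + 2002 + 3003 + 3432 + 1
     = 9909.

9909


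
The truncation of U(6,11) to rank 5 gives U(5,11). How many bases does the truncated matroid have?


Truncating U(6,11) to rank 5 gives U(5,11).
Bases of U(5,11) are all 5-element subsets of 11 elements.
Number of bases = C(11,5) = 11! / (5! * 6!) = 462.

462


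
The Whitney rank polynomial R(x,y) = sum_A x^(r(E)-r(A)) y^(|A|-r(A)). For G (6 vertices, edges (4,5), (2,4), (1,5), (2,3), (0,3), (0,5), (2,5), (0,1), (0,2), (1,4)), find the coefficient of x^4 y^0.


R(x,y) = sum over A in 2^E of x^(r(E)-r(A)) * y^(|A|-r(A)).
G has 6 vertices, 10 edges. r(E) = 5.
Enumerate all 2^10 = 1024 subsets.
Count subsets with r(E)-r(A)=4 and |A|-r(A)=0: 10.

10


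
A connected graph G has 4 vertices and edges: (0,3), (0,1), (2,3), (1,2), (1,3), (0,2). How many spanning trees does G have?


By Kirchhoff's matrix tree theorem, the number of spanning trees equals
the determinant of any cofactor of the Laplacian matrix L.
G has 4 vertices and 6 edges.
Computing the (3 x 3) cofactor determinant gives 16.

16


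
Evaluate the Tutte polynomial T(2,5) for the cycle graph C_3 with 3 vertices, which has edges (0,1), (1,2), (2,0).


T(C_3; x,y) = x + x^2 + ... + x^(2) + y.
T(2,5) = 2^1 + 2^2 + 5
= 2 + 4 + 5
= 11.

11


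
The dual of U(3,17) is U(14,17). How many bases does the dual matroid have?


The dual of U(r,n) is U(n-r, n) = U(14,17).
Bases of U(14,17) are all (14)-element subsets.
|B(M*)| = (17 choose 14) = 680.

680


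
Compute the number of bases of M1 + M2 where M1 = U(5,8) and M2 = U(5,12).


Bases of a direct sum M1 + M2: |B| = |B(M1)| * |B(M2)|.
|B(U(5,8))| = C(8,5) = 56.
|B(U(5,12))| = C(12,5) = 792.
Total bases = 56 * 792 = 44352.

44352


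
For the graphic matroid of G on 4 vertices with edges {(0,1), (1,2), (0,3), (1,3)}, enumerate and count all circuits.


A circuit in a graphic matroid = edge set of a simple cycle.
G has 4 vertices and 4 edges.
Enumerating all minimal edge subsets forming cycles...
Total circuits found: 1.

1


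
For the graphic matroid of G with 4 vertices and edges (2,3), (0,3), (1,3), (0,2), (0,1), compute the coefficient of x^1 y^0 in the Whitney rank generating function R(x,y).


R(x,y) = sum over A in 2^E of x^(r(E)-r(A)) * y^(|A|-r(A)).
G has 4 vertices, 5 edges. r(E) = 3.
Enumerate all 2^5 = 32 subsets.
Count subsets with r(E)-r(A)=1 and |A|-r(A)=0: 10.

10


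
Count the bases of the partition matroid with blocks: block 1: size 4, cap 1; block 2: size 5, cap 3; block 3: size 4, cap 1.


A basis picks exactly ci elements from block i.
Number of bases = product of C(|Si|, ci).
= C(4,1) * C(5,3) * C(4,1)
= 4 * 10 * 4
= 160.

160


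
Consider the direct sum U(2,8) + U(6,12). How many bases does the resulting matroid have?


Bases of a direct sum M1 + M2: |B| = |B(M1)| * |B(M2)|.
|B(U(2,8))| = C(8,2) = 28.
|B(U(6,12))| = C(12,6) = 924.
Total bases = 28 * 924 = 25872.

25872


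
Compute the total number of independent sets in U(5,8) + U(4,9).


For a direct sum, |I(M1+M2)| = |I(M1)| * |I(M2)|.
|I(U(5,8))| = sum C(8,k) for k=0..5 = 219.
|I(U(4,9))| = sum C(9,k) for k=0..4 = 256.
Total = 219 * 256 = 56064.

56064


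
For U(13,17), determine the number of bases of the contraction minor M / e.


Contracting e from U(13,17) gives U(12,16).
Bases of U(12,16) = C(16,12) = 1820.

1820


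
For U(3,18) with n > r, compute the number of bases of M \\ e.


Deleting e from U(3,18) gives U(3,17) since n > r.
Bases of U(3,17) = C(17,3) = 17! / (3! * 14!) = 680.

680


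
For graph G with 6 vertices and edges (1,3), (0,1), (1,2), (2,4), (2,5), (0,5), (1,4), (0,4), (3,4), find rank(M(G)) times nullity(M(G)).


r(M) = |V| - c = 6 - 1 = 5.
nullity = |E| - r(M) = 9 - 5 = 4.
Product = 5 * 4 = 20.

20


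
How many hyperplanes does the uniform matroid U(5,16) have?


Hyperplanes of U(5,16) are flats of rank 4.
In a uniform matroid, these are exactly the (4)-element subsets.
Count = C(16,4) = (16 * 15 * 14 * 13) / (1 * 2 * 3 * 4) = 1820.

1820


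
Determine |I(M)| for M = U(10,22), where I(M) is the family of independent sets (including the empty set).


Independent sets of U(10,22) are all subsets of size <= 10.
Count = (22 choose 0) + (22 choose 1) + (22 choose 2) + (22 choose 3) + (22 choose 4) + (22 choose 5) + (22 choose 6) + (22 choose 7) + (22 choose 8) + (22 choose 9) + (22 choose 10)
     = 1 + 22 + 231 + 1540 + 7315 + 26334 + 74613 + 170544 + 319770 + 497420 + 646646
     = 1744436.

1744436


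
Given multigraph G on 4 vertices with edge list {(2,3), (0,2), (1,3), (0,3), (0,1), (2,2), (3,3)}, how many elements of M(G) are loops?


In a graphic matroid, a loop is a self-loop edge (u,u) with rank 0.
Examining all 7 edges for self-loops...
Self-loops found: (2,2), (3,3)
Number of loops = 2.

2


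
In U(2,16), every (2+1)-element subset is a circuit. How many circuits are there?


In U(2,16), circuits are the (3)-element subsets.
Any set of 3 elements is dependent, and removing any one element gives
an independent set of size 2, so it is a minimal dependent set.
Number of circuits = C(16,3) = (16 * 15 * 14) / (1 * 2 * 3) = 560.

560


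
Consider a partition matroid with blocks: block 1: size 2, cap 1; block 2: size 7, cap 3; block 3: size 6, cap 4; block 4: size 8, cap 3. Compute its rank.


Rank of a partition matroid = sum of min(|Si|, ci) for each block.
= min(2,1) + min(7,3) + min(6,4) + min(8,3)
= 1 + 3 + 4 + 3
= 11.

11


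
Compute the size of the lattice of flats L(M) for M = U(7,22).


Flats of U(7,22): every subset of size < 7 is a flat, plus E itself.
Count = C(22,0) + C(22,1) + C(22,2) + C(22,3) + C(22,4) + C(22,5) + C(22,6) + 1
     = 1 + 22 + 231 + 1540 + 7315 + 26334 + 74613 + 1
     = 110057.

110057


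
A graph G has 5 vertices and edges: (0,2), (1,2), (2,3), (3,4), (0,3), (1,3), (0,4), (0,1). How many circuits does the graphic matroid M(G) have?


A circuit in a graphic matroid = edge set of a simple cycle.
G has 5 vertices and 8 edges.
Enumerating all minimal edge subsets forming cycles...
Total circuits found: 12.

12


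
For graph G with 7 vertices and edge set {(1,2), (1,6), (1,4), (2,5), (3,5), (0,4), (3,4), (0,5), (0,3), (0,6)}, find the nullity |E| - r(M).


Cycle rank (nullity) = |E| - r(M) = |E| - (|V| - c).
|E| = 10, |V| = 7, c = 1.
Nullity = 10 - (7 - 1) = 10 - 6 = 4.

4


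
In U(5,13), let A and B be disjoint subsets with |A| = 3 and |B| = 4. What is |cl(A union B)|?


|A union B| = 3 + 4 = 7 (disjoint).
In U(5,13), cl(S) = S if |S| < 5, else cl(S) = E.
Since 7 >= 5, cl(A union B) = E.
|cl(A union B)| = 13.

13


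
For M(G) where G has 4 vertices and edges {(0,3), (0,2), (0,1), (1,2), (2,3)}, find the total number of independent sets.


An independent set in a graphic matroid is an acyclic edge subset.
G has 4 vertices and 5 edges.
Enumerate all 2^5 = 32 subsets, checking for acyclicity.
Total independent sets = 24.

24


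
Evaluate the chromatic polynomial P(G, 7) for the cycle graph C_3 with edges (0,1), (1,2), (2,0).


P(C_3, k) = (k-1)^3 + (-1)^3*(k-1).
P(7) = (6)^3 - 6
= 216 - 6 = 210.

210


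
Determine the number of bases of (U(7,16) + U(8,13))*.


(M1+M2)* = M1* + M2*.
M1* = U(9,16), bases: C(16,9) = 11440.
M2* = U(5,13), bases: C(13,5) = 1287.
|B(M*)| = 11440 * 1287 = 14723280.

14723280


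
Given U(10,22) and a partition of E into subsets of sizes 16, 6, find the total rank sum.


r(Ai) = min(|Ai|, 10) for each part.
Sum = min(16,10) + min(6,10)
    = 10 + 6
    = 16.

16


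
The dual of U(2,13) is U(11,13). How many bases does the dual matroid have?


The dual of U(r,n) is U(n-r, n) = U(11,13).
Bases of U(11,13) are all (11)-element subsets.
|B(M*)| = (13 choose 11) = 78.

78


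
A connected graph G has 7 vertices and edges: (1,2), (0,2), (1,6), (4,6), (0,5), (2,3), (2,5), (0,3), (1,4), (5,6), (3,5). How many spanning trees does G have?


By Kirchhoff's matrix tree theorem, the number of spanning trees equals
the determinant of any cofactor of the Laplacian matrix L.
G has 7 vertices and 11 edges.
Computing the (6 x 6) cofactor determinant gives 152.

152


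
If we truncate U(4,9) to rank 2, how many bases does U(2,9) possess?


Truncating U(4,9) to rank 2 gives U(2,9).
Bases of U(2,9) are all 2-element subsets of 9 elements.
Number of bases = C(9,2) = (9 * 8) / (1 * 2) = 36.

36


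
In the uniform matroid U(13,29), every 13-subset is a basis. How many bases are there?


Bases of U(13,29) are all 13-element subsets of the 29-element ground set.
Number of bases = C(29,13).
C(29,13) = 29! / (13! * 16!) = 67863915.

67863915


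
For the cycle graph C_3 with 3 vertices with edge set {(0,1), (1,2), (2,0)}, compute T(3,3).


T(C_3; x,y) = x + x^2 + ... + x^(2) + y.
T(3,3) = 3^1 + 3^2 + 3
= 3 + 9 + 3
= 15.

15


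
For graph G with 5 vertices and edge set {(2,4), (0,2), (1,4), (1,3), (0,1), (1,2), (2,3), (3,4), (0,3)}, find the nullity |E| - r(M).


Cycle rank (nullity) = |E| - r(M) = |E| - (|V| - c).
|E| = 9, |V| = 5, c = 1.
Nullity = 9 - (5 - 1) = 9 - 4 = 5.

5


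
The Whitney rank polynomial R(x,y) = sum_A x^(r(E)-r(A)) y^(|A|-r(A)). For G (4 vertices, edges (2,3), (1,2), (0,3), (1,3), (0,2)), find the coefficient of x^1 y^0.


R(x,y) = sum over A in 2^E of x^(r(E)-r(A)) * y^(|A|-r(A)).
G has 4 vertices, 5 edges. r(E) = 3.
Enumerate all 2^5 = 32 subsets.
Count subsets with r(E)-r(A)=1 and |A|-r(A)=0: 10.

10


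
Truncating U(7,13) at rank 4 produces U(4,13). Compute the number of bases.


Truncating U(7,13) to rank 4 gives U(4,13).
Bases of U(4,13) are all 4-element subsets of 13 elements.
Number of bases = C(13,4) = (13 * 12 * 11 * 10) / (1 * 2 * 3 * 4) = 715.

715


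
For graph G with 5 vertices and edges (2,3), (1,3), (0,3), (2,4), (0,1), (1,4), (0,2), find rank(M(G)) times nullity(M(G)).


r(M) = |V| - c = 5 - 1 = 4.
nullity = |E| - r(M) = 7 - 4 = 3.
Product = 4 * 3 = 12.

12


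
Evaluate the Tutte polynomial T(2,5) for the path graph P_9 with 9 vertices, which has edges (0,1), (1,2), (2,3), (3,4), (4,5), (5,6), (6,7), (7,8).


A path on 9 vertices is a tree with 8 edges.
T(x,y) = x^(8) for any tree.
T(2,5) = 2^8 = 256.

256


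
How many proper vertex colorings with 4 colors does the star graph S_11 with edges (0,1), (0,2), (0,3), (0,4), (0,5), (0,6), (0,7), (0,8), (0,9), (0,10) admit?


P(tree, k) = k * (k-1)^(10) for any tree on 11 vertices.
P(4) = 4 * 3^10 = 4 * 59049 = 236196.

236196


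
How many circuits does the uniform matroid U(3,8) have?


In U(3,8), circuits are the (4)-element subsets.
Any set of 4 elements is dependent, and removing any one element gives
an independent set of size 3, so it is a minimal dependent set.
Number of circuits = (8 choose 4) = 70.

70


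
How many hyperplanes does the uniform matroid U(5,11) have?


Hyperplanes of U(5,11) are flats of rank 4.
In a uniform matroid, these are exactly the (4)-element subsets.
Count = C(11,4) = 11! / (4! * 7!) = 330.

330


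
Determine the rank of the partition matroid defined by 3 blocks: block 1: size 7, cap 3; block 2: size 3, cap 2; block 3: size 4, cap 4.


Rank of a partition matroid = sum of min(|Si|, ci) for each block.
= min(7,3) + min(3,2) + min(4,4)
= 3 + 2 + 4
= 9.

9


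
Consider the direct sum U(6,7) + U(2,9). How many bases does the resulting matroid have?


Bases of a direct sum M1 + M2: |B| = |B(M1)| * |B(M2)|.
|B(U(6,7))| = C(7,6) = 7.
|B(U(2,9))| = C(9,2) = 36.
Total bases = 7 * 36 = 252.

252


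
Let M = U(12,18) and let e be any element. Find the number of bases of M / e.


Contracting e from U(12,18) gives U(11,17).
Bases of U(11,17) = C(17,11) = 17! / (11! * 6!) = 12376.

12376


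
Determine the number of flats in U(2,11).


Flats of U(2,11): every subset of size < 2 is a flat, plus E itself.
Count = (11 choose 0) + (11 choose 1) + 1
     = 1 + 11 + 1
     = 13.

13


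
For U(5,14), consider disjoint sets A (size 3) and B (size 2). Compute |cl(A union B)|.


|A union B| = 3 + 2 = 5 (disjoint).
In U(5,14), cl(S) = S if |S| < 5, else cl(S) = E.
Since 5 >= 5, cl(A union B) = E.
|cl(A union B)| = 14.

14


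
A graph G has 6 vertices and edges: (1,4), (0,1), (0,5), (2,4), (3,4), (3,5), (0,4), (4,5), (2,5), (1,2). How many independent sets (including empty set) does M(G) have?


An independent set in a graphic matroid is an acyclic edge subset.
G has 6 vertices and 10 edges.
Enumerate all 2^10 = 1024 subsets, checking for acyclicity.
Total independent sets = 450.

450


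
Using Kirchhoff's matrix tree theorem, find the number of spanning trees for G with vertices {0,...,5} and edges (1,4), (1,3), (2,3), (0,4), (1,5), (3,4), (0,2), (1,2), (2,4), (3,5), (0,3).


By Kirchhoff's matrix tree theorem, the number of spanning trees equals
the determinant of any cofactor of the Laplacian matrix L.
G has 6 vertices and 11 edges.
Computing the (5 x 5) cofactor determinant gives 185.

185


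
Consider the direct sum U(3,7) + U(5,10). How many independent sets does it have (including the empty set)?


For a direct sum, |I(M1+M2)| = |I(M1)| * |I(M2)|.
|I(U(3,7))| = sum C(7,k) for k=0..3 = 64.
|I(U(5,10))| = sum C(10,k) for k=0..5 = 638.
Total = 64 * 638 = 40832.

40832


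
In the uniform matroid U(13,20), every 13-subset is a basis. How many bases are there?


Bases of U(13,20) are all 13-element subsets of the 20-element ground set.
Number of bases = C(20,13).
C(20,13) = 77520.

77520


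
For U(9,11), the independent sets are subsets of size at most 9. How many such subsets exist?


Independent sets of U(9,11) are all subsets of size <= 9.
Count = C(11,0) + C(11,1) + C(11,2) + C(11,3) + C(11,4) + C(11,5) + C(11,6) + C(11,7) + C(11,8) + C(11,9)
     = 1 + 11 + 55 + 165 + 330 + 462 + 462 + 330 + 165 + 55
     = 2036.

2036


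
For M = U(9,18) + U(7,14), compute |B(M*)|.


(M1+M2)* = M1* + M2*.
M1* = U(9,18), bases: C(18,9) = 48620.
M2* = U(7,14), bases: C(14,7) = 3432.
|B(M*)| = 48620 * 3432 = 166863840.

166863840


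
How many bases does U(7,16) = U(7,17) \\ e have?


Deleting e from U(7,17) gives U(7,16) since n > r.
Bases of U(7,16) = C(16,7) = 11440.

11440


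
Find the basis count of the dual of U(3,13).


The dual of U(r,n) is U(n-r, n) = U(10,13).
Bases of U(10,13) are all (10)-element subsets.
|B(M*)| = C(13,10) = 13! / (10! * 3!) = 286.

286


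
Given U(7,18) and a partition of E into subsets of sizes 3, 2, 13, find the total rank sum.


r(Ai) = min(|Ai|, 7) for each part.
Sum = min(3,7) + min(2,7) + min(13,7)
    = 3 + 2 + 7
    = 12.

12


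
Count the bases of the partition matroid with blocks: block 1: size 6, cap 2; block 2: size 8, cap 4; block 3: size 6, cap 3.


A basis picks exactly ci elements from block i.
Number of bases = product of C(|Si|, ci).
= C(6,2) * C(8,4) * C(6,3)
= 15 * 70 * 20
= 21000.

21000


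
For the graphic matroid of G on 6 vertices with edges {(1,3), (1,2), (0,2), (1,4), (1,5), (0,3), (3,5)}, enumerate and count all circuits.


A circuit in a graphic matroid = edge set of a simple cycle.
G has 6 vertices and 7 edges.
Enumerating all minimal edge subsets forming cycles...
Total circuits found: 3.

3


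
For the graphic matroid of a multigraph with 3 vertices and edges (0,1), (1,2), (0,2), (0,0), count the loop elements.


In a graphic matroid, a loop is a self-loop edge (u,u) with rank 0.
Examining all 4 edges for self-loops...
Self-loops found: (0,0)
Number of loops = 1.

1


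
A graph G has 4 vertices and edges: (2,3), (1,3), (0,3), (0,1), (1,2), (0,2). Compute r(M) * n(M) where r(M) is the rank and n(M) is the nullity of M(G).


r(M) = |V| - c = 4 - 1 = 3.
nullity = |E| - r(M) = 6 - 3 = 3.
Product = 3 * 3 = 9.

9


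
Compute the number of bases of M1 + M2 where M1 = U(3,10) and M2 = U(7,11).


Bases of a direct sum M1 + M2: |B| = |B(M1)| * |B(M2)|.
|B(U(3,10))| = C(10,3) = 120.
|B(U(7,11))| = C(11,7) = 330.
Total bases = 120 * 330 = 39600.

39600


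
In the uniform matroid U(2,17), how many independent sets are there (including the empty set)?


Independent sets of U(2,17) are all subsets of size <= 2.
Count = C(17,0) + C(17,1) + C(17,2)
     = 1 + 17 + 136
     = 154.

154


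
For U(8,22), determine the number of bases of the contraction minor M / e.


Contracting e from U(8,22) gives U(7,21).
Bases of U(7,21) = C(21,7) = 116280.

116280


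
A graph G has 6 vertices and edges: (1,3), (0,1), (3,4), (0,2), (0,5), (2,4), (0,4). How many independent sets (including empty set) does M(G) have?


An independent set in a graphic matroid is an acyclic edge subset.
G has 6 vertices and 7 edges.
Enumerate all 2^7 = 128 subsets, checking for acyclicity.
Total independent sets = 104.

104


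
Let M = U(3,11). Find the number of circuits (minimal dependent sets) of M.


In U(3,11), circuits are the (4)-element subsets.
Any set of 4 elements is dependent, and removing any one element gives
an independent set of size 3, so it is a minimal dependent set.
Number of circuits = C(11,4) = (11 * 10 * 9 * 8) / (1 * 2 * 3 * 4) = 330.

330


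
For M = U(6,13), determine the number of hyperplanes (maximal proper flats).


Hyperplanes of U(6,13) are flats of rank 5.
In a uniform matroid, these are exactly the (5)-element subsets.
Count = C(13,5) = 1287.

1287


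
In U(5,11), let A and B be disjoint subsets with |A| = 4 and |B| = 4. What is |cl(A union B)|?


|A union B| = 4 + 4 = 8 (disjoint).
In U(5,11), cl(S) = S if |S| < 5, else cl(S) = E.
Since 8 >= 5, cl(A union B) = E.
|cl(A union B)| = 11.

11


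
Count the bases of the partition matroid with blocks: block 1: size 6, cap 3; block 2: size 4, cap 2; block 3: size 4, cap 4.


A basis picks exactly ci elements from block i.
Number of bases = product of C(|Si|, ci).
= C(6,3) * C(4,2) * C(4,4)
= 20 * 6 * 1
= 120.

120


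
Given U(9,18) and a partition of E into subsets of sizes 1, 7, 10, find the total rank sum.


r(Ai) = min(|Ai|, 9) for each part.
Sum = min(1,9) + min(7,9) + min(10,9)
    = 1 + 7 + 9
    = 17.

17


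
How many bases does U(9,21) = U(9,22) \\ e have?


Deleting e from U(9,22) gives U(9,21) since n > r.
Bases of U(9,21) = C(21,9) = 21! / (9! * 12!) = 293930.

293930


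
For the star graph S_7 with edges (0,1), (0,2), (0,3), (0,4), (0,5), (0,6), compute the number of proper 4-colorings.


P(tree, k) = k * (k-1)^(6) for any tree on 7 vertices.
P(4) = 4 * 3^6 = 4 * 729 = 2916.

2916


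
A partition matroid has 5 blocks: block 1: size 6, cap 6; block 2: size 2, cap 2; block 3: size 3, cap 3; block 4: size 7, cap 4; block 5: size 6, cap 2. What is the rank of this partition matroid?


Rank of a partition matroid = sum of min(|Si|, ci) for each block.
= min(6,6) + min(2,2) + min(3,3) + min(7,4) + min(6,2)
= 6 + 2 + 3 + 4 + 2
= 17.

17


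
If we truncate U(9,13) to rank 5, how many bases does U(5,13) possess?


Truncating U(9,13) to rank 5 gives U(5,13).
Bases of U(5,13) are all 5-element subsets of 13 elements.
Number of bases = C(13,5) = 1287.

1287


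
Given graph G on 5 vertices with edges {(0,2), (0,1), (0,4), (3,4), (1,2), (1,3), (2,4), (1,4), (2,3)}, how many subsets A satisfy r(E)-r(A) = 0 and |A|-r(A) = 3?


R(x,y) = sum over A in 2^E of x^(r(E)-r(A)) * y^(|A|-r(A)).
G has 5 vertices, 9 edges. r(E) = 4.
Enumerate all 2^9 = 512 subsets.
Count subsets with r(E)-r(A)=0 and |A|-r(A)=3: 36.

36


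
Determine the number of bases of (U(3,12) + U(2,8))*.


(M1+M2)* = M1* + M2*.
M1* = U(9,12), bases: C(12,9) = 220.
M2* = U(6,8), bases: C(8,6) = 28.
|B(M*)| = 220 * 28 = 6160.

6160


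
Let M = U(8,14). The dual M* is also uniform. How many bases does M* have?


The dual of U(r,n) is U(n-r, n) = U(6,14).
Bases of U(6,14) are all (6)-element subsets.
|B(M*)| = C(14,6) = 3003.

3003


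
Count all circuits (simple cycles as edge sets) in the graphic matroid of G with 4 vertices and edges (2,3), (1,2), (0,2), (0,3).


A circuit in a graphic matroid = edge set of a simple cycle.
G has 4 vertices and 4 edges.
Enumerating all minimal edge subsets forming cycles...
Total circuits found: 1.

1


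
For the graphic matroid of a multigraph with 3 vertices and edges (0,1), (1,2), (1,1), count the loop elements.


In a graphic matroid, a loop is a self-loop edge (u,u) with rank 0.
Examining all 3 edges for self-loops...
Self-loops found: (1,1)
Number of loops = 1.

1


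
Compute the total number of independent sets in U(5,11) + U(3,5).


For a direct sum, |I(M1+M2)| = |I(M1)| * |I(M2)|.
|I(U(5,11))| = sum C(11,k) for k=0..5 = 1024.
|I(U(3,5))| = sum C(5,k) for k=0..3 = 26.
Total = 1024 * 26 = 26624.

26624


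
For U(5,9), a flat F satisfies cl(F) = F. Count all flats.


Flats of U(5,9): every subset of size < 5 is a flat, plus E itself.
Count = C(9,0) + C(9,1) + C(9,2) + C(9,3) + C(9,4) + 1
     = 1 + 9 + 36 + 84 + 126 + 1
     = 257.

257


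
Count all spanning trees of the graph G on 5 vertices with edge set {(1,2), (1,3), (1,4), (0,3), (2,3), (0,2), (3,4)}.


By Kirchhoff's matrix tree theorem, the number of spanning trees equals
the determinant of any cofactor of the Laplacian matrix L.
G has 5 vertices and 7 edges.
Computing the (4 x 4) cofactor determinant gives 21.

21


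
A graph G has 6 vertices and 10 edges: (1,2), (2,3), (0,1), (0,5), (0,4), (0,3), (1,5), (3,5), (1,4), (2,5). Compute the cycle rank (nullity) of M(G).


Cycle rank (nullity) = |E| - r(M) = |E| - (|V| - c).
|E| = 10, |V| = 6, c = 1.
Nullity = 10 - (6 - 1) = 10 - 5 = 5.

5


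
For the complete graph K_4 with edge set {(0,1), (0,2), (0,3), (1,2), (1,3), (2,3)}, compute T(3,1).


T(K_4; x,y) = x^3 + 3x^2 + 4xy + 2x + y^3 + 3y^2 + 2y.
Substituting x=3, y=1:
= 27 + 27 + 12 + 6 + 1 + 3 + 2
= 78.

78


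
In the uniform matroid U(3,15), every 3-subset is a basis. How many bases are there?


Bases of U(3,15) are all 3-element subsets of the 15-element ground set.
Number of bases = C(15,3).
(15 choose 3) = 455.

455


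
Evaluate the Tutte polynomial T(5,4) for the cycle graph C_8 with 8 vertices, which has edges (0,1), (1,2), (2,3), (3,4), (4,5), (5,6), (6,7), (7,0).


T(C_8; x,y) = x + x^2 + ... + x^(7) + y.
T(5,4) = 5^1 + 5^2 + 5^3 + 5^4 + 5^5 + 5^6 + 5^7 + 4
= 5 + 25 + 125 + 625 + 3125 + 15625 + 78125 + 4
= 97659.

97659


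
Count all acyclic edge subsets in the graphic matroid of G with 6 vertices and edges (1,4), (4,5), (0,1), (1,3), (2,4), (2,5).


An independent set in a graphic matroid is an acyclic edge subset.
G has 6 vertices and 6 edges.
Enumerate all 2^6 = 64 subsets, checking for acyclicity.
Total independent sets = 56.

56


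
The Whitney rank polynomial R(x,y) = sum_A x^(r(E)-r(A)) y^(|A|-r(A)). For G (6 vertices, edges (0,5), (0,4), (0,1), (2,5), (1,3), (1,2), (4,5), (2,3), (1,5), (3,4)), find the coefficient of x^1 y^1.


R(x,y) = sum over A in 2^E of x^(r(E)-r(A)) * y^(|A|-r(A)).
G has 6 vertices, 10 edges. r(E) = 5.
Enumerate all 2^10 = 1024 subsets.
Count subsets with r(E)-r(A)=1 and |A|-r(A)=1: 119.

119


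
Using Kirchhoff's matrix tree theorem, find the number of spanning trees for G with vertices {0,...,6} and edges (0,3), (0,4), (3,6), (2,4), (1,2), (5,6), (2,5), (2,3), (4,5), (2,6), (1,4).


By Kirchhoff's matrix tree theorem, the number of spanning trees equals
the determinant of any cofactor of the Laplacian matrix L.
G has 7 vertices and 11 edges.
Computing the (6 x 6) cofactor determinant gives 166.

166


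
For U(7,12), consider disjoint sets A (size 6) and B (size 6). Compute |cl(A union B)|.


|A union B| = 6 + 6 = 12 (disjoint).
In U(7,12), cl(S) = S if |S| < 7, else cl(S) = E.
Since 12 >= 7, cl(A union B) = E.
|cl(A union B)| = 12.

12


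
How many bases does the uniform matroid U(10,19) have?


Bases of U(10,19) are all 10-element subsets of the 19-element ground set.
Number of bases = C(19,10).
(19 choose 10) = 92378.

92378


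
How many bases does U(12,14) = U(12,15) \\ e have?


Deleting e from U(12,15) gives U(12,14) since n > r.
Bases of U(12,14) = (14 choose 12) = 91.

91


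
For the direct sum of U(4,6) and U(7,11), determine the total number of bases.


Bases of a direct sum M1 + M2: |B| = |B(M1)| * |B(M2)|.
|B(U(4,6))| = C(6,4) = 15.
|B(U(7,11))| = C(11,7) = 330.
Total bases = 15 * 330 = 4950.

4950


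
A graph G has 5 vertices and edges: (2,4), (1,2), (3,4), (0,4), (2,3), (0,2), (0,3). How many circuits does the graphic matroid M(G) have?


A circuit in a graphic matroid = edge set of a simple cycle.
G has 5 vertices and 7 edges.
Enumerating all minimal edge subsets forming cycles...
Total circuits found: 7.

7


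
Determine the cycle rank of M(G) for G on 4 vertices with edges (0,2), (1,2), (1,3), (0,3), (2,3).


Cycle rank (nullity) = |E| - r(M) = |E| - (|V| - c).
|E| = 5, |V| = 4, c = 1.
Nullity = 5 - (4 - 1) = 5 - 3 = 2.

2


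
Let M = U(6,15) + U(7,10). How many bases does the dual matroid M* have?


(M1+M2)* = M1* + M2*.
M1* = U(9,15), bases: C(15,9) = 5005.
M2* = U(3,10), bases: C(10,3) = 120.
|B(M*)| = 5005 * 120 = 600600.

600600


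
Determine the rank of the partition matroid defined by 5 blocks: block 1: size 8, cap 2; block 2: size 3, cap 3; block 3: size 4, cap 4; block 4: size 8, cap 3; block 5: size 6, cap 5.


Rank of a partition matroid = sum of min(|Si|, ci) for each block.
= min(8,2) + min(3,3) + min(4,4) + min(8,3) + min(6,5)
= 2 + 3 + 4 + 3 + 5
= 17.

17
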